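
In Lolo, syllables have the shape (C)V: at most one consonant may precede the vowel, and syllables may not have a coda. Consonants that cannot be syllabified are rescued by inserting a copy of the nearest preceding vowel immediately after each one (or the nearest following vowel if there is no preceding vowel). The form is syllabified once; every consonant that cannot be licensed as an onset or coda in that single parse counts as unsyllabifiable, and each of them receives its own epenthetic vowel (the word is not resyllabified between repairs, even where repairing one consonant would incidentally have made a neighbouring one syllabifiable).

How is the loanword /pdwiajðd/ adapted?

Under (C)V, the unsyllabifiable consonants are /p/, /d/, /j/, /ð/, /d/ (no codas are permitted; onsets are limited to one consonant).
Inserting the epenthetic vowel yields /p/ → /pi/, /d/ → /di/, /j/ → /ja/, /ð/ → /ða/, /d/ → /da/.

pidiwiajaðada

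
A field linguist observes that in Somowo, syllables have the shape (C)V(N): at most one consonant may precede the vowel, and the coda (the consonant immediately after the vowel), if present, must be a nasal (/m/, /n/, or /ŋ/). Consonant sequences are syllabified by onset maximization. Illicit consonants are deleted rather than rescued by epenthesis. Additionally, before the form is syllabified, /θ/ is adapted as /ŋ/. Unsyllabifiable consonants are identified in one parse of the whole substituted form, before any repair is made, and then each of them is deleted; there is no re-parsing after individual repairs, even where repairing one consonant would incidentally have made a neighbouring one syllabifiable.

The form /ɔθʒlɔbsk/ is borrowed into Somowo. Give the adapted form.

Substitution: /θ/ → /ŋ/, giving /ɔŋʒlɔbsk/.
Under (C)V(N), the unsyllabifiable consonants are /ʒ/, /b/, /s/, /k/ (only a nasal (/m/, /n/, or /ŋ/) is licensed in coda position; onsets are limited to one consonant).
Deletion applies to /ʒ/, /b/, /s/, /k/.

ɔŋlɔ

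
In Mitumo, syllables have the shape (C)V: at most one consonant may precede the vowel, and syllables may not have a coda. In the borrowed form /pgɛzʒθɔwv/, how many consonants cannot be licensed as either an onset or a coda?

The consonants /p/, /z/, /ʒ/, /w/, /v/ cannot be parsed into a legal (C)V syllable (no codas are permitted; onsets are limited to one consonant).

5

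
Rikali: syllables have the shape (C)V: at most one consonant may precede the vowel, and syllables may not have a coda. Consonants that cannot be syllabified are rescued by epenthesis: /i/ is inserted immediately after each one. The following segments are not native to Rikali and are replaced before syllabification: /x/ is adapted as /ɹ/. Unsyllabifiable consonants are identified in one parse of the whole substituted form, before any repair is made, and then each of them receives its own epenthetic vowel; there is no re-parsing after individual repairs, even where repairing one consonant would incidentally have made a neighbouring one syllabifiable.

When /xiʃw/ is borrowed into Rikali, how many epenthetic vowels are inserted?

2

After substitution the input is /ɹiʃw/.
The unsyllabifiable consonants are /ʃ/, /w/; each receives one epenthetic vowel.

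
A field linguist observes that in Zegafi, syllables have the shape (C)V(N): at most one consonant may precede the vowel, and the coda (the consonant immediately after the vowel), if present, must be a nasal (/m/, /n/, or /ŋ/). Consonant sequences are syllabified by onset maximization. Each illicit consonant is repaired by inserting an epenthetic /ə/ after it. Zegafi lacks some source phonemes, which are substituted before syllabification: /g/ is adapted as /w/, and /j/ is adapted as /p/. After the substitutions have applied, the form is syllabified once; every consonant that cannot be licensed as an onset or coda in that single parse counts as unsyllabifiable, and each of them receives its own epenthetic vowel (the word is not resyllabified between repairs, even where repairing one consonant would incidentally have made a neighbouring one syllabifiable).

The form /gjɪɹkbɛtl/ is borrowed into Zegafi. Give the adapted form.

Substitution: /g/ → /w/, /j/ → /p/, giving /wpɪɹkbɛtl/.
Syllabifying with onset maximization leaves /w/, /ɹ/, /k/, /t/, /l/ stranded (only a nasal (/m/, /n/, or /ŋ/) is licensed in coda position; onsets are limited to one consonant).
Each unlicensed consonant becomes the onset of a new syllable: /w/ → /wə/, /ɹ/ → /ɹə/, /k/ → /kə/, /t/ → /tə/, /l/ → /lə/.

wəpɪɹəkəbɛtələ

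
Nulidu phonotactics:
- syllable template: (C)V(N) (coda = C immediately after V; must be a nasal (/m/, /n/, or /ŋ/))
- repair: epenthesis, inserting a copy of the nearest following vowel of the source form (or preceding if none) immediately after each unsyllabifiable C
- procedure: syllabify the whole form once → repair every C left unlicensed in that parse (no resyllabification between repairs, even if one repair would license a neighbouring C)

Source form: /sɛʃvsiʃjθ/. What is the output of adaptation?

Syllabifying with onset maximization leaves /ʃ/, /v/, /ʃ/, /j/, /θ/ stranded (only a nasal (/m/, /n/, or /ŋ/) is licensed in coda position; onsets are limited to one consonant).
Each unlicensed consonant becomes the onset of a new syllable: /ʃ/ → /ʃi/, /v/ → /vi/, /ʃ/ → /ʃi/, /j/ → /ji/, /θ/ → /θi/.

sɛʃivisiʃijiθi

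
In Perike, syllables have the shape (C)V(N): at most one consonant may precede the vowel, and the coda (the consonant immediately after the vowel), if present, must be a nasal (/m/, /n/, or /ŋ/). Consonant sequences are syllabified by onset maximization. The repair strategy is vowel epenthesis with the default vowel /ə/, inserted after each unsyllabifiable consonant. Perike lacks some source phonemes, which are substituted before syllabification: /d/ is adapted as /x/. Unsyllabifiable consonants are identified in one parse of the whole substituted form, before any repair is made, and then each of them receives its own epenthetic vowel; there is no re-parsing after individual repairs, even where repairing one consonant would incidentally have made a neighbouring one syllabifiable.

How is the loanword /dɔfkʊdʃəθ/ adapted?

xɔfəkʊxəʃəθə

Substitution: /d/ → /x/, giving /xɔfkʊxʃəθ/.
Syllabifying with onset maximization leaves /f/, /x/, /θ/ stranded (only a nasal (/m/, /n/, or /ŋ/) is licensed in coda position; onsets are limited to one consonant).
Epenthesis after each stranded consonant: /f/ → /fə/, /x/ → /xə/, /θ/ → /θə/.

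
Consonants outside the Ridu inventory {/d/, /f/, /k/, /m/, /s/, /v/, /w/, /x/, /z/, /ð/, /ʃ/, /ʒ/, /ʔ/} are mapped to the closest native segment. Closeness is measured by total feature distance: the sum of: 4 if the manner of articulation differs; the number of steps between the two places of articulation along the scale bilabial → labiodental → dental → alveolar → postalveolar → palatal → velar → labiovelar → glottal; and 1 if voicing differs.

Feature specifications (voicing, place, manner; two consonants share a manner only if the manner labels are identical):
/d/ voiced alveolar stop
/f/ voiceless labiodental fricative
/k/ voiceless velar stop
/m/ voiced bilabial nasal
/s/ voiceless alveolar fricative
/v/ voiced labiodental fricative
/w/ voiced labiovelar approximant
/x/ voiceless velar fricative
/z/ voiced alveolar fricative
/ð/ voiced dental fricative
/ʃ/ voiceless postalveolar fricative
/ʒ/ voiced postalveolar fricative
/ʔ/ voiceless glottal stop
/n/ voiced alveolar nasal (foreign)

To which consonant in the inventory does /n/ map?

m

/m/ is closest: same manner (nasal), place distance 3 (alveolar→bilabial), same voicing; total 3. Next closest is /d/ at distance 4.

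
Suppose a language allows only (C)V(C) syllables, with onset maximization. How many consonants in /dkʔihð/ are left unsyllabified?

3

Under (C)V(C), the unsyllabifiable consonants are /d/, /k/, /ð/ (at most one coda consonant is licensed; onsets are limited to one consonant).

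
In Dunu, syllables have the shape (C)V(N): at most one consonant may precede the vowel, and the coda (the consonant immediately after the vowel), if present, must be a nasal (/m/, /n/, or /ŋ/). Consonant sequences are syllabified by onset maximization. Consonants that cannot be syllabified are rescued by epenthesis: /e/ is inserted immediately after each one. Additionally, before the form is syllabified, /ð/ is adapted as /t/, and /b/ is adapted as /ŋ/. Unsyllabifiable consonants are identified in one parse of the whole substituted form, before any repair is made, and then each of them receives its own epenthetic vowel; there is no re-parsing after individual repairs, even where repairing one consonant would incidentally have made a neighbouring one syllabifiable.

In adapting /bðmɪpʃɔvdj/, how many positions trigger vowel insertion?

6

After substitution the input is /ŋtmɪpʃɔvdj/.
The unsyllabifiable consonants are /ŋ/, /t/, /p/, /v/, /d/, /j/; each receives one epenthetic vowel.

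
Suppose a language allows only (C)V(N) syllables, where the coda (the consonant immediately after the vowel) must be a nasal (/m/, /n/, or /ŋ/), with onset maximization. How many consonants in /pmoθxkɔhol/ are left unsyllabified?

Under (C)V(N), the unsyllabifiable consonants are /p/, /θ/, /x/, /l/ (only a nasal (/m/, /n/, or /ŋ/) is licensed in coda position; onsets are limited to one consonant).

4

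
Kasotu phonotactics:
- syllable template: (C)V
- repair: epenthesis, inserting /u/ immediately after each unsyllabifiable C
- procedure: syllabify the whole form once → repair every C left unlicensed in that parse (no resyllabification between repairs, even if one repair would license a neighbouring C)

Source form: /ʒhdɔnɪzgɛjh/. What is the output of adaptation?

Under (C)V, the unsyllabifiable consonants are /ʒ/, /h/, /z/, /j/, /h/ (no codas are permitted; onsets are limited to one consonant).
Inserting the epenthetic vowel yields /ʒ/ → /ʒu/, /h/ → /hu/, /z/ → /zu/, /j/ → /ju/, /h/ → /hu/.

ʒuhudɔnɪzugɛjuhu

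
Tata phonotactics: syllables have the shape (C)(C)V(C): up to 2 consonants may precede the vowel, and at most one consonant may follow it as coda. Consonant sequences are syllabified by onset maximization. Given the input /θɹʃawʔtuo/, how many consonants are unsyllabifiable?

Syllabifying with onset maximization leaves /θ/ stranded (at most one coda consonant is licensed; onsets may contain at most 2 consonants).

1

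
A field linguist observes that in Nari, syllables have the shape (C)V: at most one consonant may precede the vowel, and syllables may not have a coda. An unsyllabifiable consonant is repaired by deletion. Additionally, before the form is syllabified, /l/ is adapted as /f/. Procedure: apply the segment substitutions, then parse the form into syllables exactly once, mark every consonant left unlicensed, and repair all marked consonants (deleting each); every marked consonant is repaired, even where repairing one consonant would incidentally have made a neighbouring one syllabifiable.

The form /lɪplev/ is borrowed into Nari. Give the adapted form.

fɪfe

Substitution: /l/ → /f/, giving /fɪpfev/.
Under (C)V, the unsyllabifiable consonants are /p/, /v/ (no codas are permitted; onsets are limited to one consonant).
Deleting the stranded consonants removes /p/, /v/.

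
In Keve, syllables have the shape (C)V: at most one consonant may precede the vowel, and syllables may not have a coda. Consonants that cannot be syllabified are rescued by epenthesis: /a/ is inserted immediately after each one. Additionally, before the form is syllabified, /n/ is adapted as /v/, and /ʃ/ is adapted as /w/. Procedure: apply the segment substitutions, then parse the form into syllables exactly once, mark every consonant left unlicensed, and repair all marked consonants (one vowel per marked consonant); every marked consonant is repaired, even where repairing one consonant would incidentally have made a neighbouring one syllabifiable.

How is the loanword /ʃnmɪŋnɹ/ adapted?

wavamɪŋavaɹa

Substitution: /ʃ/ → /w/, /n/ → /v/, giving /wvmɪŋvɹ/.
The consonants /w/, /v/, /ŋ/, /v/, /ɹ/ cannot be parsed into a legal (C)V syllable (no codas are permitted; onsets are limited to one consonant).
Inserting the epenthetic vowel yields /w/ → /wa/, /v/ → /va/, /ŋ/ → /ŋa/, /v/ → /va/, /ɹ/ → /ɹa/.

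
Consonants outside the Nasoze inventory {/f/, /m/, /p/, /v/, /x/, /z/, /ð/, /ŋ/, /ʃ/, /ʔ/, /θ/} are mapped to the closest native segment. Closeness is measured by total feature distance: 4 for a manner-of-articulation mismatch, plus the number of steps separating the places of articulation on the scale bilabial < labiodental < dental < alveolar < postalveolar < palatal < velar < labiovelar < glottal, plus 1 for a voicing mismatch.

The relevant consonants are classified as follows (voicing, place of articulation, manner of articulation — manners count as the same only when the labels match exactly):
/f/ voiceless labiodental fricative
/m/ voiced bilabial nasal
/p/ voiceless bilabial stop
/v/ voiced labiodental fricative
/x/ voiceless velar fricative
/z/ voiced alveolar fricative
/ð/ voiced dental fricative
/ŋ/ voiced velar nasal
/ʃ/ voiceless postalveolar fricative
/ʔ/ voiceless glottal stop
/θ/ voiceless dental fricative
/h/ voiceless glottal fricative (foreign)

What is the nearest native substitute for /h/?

/x/ is closest: same manner (fricative), place distance 2 (glottal→velar), same voicing; total 2. Next closest is /ʃ/ at distance 4.

x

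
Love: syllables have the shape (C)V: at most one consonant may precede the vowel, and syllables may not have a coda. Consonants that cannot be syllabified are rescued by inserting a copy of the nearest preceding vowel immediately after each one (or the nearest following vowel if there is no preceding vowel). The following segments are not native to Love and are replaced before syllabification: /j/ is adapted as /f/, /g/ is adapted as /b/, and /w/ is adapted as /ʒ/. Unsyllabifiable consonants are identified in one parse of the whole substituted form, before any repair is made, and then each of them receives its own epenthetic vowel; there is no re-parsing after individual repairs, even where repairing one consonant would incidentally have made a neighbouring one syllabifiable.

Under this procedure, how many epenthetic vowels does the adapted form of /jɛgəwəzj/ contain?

2

After substitution the input is /fɛbəʒəzf/.
The unsyllabifiable consonants are /z/, /f/; each receives one epenthetic vowel.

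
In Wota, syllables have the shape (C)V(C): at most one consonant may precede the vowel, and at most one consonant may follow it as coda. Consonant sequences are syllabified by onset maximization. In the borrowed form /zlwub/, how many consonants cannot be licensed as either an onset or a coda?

The consonants /z/, /l/ cannot be parsed into a legal (C)V(C) syllable (at most one coda consonant is licensed; onsets are limited to one consonant).

2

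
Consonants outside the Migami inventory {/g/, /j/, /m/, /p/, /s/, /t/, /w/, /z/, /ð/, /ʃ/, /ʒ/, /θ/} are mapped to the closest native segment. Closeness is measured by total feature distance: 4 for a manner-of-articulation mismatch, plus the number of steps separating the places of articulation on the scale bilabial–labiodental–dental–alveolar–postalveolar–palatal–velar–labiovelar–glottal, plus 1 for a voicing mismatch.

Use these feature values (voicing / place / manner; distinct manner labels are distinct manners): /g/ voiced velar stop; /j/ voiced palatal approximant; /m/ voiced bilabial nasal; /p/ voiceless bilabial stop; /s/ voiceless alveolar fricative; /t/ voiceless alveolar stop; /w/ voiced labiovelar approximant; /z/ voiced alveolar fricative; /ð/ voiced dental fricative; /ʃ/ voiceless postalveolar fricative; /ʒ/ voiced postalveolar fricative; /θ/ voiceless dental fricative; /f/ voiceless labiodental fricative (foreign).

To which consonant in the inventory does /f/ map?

θ

/θ/ is closest: same manner (fricative), place distance 1 (labiodental→dental), same voicing; total 1. Next closest is /s/ at distance 2.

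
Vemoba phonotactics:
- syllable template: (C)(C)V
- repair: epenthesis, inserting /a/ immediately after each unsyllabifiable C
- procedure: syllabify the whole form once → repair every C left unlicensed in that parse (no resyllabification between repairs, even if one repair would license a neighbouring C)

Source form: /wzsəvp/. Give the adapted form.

wazsəvapa

Under (C)(C)V, the unsyllabifiable consonants are /w/, /v/, /p/ (no codas are permitted; onsets may contain at most 2 consonants).
Inserting the epenthetic vowel yields /w/ → /wa/, /v/ → /va/, /p/ → /pa/.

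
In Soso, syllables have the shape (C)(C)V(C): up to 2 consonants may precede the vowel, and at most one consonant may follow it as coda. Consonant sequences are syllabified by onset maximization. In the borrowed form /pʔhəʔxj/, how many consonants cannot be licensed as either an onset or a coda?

3

Under (C)(C)V(C), the unsyllabifiable consonants are /p/, /x/, /j/ (at most one coda consonant is licensed; onsets may contain at most 2 consonants).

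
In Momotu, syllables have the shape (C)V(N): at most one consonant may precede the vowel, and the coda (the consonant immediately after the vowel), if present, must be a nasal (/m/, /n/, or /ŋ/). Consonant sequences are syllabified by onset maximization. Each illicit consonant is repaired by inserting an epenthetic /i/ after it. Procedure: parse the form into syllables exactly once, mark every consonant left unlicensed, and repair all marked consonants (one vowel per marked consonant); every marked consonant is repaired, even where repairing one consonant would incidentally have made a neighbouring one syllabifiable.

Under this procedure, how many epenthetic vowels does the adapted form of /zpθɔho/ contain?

2

The unsyllabifiable consonants are /z/, /p/; each receives one epenthetic vowel.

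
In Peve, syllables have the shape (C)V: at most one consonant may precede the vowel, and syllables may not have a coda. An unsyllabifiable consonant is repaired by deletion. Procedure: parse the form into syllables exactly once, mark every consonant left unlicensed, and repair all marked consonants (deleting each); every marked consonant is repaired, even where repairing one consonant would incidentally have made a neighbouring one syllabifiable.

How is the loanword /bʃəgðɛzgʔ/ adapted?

ʃəðɛ

The consonants /b/, /g/, /z/, /g/, /ʔ/ cannot be parsed into a legal (C)V syllable (no codas are permitted; onsets are limited to one consonant).
Each unlicensed consonant is deleted: /b/, /g/, /z/, /g/, /ʔ/.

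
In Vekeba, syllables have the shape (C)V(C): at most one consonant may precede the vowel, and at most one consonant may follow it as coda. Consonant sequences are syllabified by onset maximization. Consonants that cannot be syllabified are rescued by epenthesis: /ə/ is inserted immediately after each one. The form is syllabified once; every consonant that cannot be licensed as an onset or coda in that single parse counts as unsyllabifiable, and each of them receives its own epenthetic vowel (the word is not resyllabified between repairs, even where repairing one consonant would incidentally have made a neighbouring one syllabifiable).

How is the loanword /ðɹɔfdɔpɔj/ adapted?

ðəɹɔfdɔpɔj

Syllabifying with onset maximization leaves /ð/ stranded (at most one coda consonant is licensed; onsets are limited to one consonant).
Epenthesis after each stranded consonant: /ð/ → /ðə/.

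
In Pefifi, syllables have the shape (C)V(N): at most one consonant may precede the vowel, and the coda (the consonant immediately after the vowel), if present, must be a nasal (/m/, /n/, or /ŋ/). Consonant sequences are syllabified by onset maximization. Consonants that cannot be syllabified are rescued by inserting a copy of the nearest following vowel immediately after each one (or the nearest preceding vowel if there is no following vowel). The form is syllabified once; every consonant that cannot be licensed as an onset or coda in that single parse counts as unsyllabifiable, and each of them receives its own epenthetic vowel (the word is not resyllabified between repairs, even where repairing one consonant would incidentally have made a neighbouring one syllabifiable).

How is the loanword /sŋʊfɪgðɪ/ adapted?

Syllabifying with onset maximization leaves /s/, /g/ stranded (only a nasal (/m/, /n/, or /ŋ/) is licensed in coda position; onsets are limited to one consonant).
Inserting the epenthetic vowel yields /s/ → /sʊ/, /g/ → /gɪ/.

sʊŋʊfɪgɪðɪ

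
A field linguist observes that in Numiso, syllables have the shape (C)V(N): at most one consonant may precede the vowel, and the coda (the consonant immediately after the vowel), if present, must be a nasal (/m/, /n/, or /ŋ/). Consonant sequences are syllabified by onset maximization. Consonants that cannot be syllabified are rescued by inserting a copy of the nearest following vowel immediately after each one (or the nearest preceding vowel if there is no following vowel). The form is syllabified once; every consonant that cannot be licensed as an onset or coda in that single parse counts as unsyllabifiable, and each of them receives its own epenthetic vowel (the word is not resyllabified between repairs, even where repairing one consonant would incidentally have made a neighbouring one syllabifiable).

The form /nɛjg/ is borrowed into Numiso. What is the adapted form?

nɛjɛgɛ

Under (C)V(N), the unsyllabifiable consonants are /j/, /g/ (only a nasal (/m/, /n/, or /ŋ/) is licensed in coda position; onsets are limited to one consonant).
Inserting the epenthetic vowel yields /j/ → /jɛ/, /g/ → /gɛ/.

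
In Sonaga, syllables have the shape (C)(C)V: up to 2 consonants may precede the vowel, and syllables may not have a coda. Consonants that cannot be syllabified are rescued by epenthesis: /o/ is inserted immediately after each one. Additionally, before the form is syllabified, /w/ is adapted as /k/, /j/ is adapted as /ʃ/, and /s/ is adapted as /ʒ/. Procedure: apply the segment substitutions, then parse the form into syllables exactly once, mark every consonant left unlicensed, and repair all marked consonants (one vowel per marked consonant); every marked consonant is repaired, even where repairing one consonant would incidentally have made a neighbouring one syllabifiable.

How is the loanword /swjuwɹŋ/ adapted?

ʒokʃukoɹoŋo

Substitution: /s/ → /ʒ/, /w/ → /k/, /j/ → /ʃ/, giving /ʒkʃukɹŋ/.
Syllabifying with onset maximization leaves /ʒ/, /k/, /ɹ/, /ŋ/ stranded (no codas are permitted; onsets may contain at most 2 consonants).
Inserting the epenthetic vowel yields /ʒ/ → /ʒo/, /k/ → /ko/, /ɹ/ → /ɹo/, /ŋ/ → /ŋo/.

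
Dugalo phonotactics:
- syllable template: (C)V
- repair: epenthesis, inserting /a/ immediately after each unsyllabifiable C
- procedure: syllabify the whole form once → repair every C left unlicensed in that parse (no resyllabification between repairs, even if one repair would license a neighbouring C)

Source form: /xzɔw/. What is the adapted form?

xazɔwa

Under (C)V, the unsyllabifiable consonants are /x/, /w/ (no codas are permitted; onsets are limited to one consonant).
Epenthesis after each stranded consonant: /x/ → /xa/, /w/ → /wa/.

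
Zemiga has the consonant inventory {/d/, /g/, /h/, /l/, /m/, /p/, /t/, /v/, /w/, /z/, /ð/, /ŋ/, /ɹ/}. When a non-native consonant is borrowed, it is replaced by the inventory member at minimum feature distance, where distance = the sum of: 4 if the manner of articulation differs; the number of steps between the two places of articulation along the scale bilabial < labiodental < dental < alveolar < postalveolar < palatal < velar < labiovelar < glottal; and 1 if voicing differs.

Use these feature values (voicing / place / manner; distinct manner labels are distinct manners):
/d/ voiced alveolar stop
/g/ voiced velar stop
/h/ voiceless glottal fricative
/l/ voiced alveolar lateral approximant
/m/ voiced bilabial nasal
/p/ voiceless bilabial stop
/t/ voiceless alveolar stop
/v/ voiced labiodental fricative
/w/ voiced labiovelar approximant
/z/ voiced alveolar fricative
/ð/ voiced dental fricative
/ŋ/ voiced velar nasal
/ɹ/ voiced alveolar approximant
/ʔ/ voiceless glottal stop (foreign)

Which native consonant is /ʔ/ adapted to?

g

/g/ is closest: same manner (stop), place distance 2 (glottal→velar), voicing differs (+1); total 3. Next closest is /h/ at distance 4.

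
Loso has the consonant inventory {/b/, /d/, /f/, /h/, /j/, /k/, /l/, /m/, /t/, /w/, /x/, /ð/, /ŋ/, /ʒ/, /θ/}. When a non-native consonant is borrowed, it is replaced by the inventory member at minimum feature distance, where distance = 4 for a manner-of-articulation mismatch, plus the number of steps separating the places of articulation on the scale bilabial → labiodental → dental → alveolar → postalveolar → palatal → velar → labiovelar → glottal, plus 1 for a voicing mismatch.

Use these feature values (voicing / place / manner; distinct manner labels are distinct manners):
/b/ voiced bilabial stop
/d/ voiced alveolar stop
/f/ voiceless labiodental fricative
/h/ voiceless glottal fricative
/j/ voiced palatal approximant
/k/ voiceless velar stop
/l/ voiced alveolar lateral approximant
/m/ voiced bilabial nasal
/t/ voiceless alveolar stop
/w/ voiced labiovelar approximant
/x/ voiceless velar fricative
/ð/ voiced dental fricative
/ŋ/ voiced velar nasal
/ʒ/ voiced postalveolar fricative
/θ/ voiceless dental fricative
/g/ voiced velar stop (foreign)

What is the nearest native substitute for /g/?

/k/ is closest: same manner (stop), place distance 0 (velar→velar), voicing differs (+1); total 1. Next closest is /d/ at distance 3.

k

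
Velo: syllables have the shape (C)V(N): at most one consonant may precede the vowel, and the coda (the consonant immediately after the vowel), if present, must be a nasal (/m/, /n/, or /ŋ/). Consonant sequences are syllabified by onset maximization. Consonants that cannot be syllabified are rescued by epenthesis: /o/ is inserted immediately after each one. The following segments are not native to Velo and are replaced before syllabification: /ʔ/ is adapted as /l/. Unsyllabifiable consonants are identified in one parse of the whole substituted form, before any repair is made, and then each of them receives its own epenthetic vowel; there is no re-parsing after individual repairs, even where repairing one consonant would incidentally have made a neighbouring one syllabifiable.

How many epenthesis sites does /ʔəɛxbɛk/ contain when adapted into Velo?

After substitution the input is /ləɛxbɛk/.
The unsyllabifiable consonants are /x/, /k/; each receives one epenthetic vowel.

2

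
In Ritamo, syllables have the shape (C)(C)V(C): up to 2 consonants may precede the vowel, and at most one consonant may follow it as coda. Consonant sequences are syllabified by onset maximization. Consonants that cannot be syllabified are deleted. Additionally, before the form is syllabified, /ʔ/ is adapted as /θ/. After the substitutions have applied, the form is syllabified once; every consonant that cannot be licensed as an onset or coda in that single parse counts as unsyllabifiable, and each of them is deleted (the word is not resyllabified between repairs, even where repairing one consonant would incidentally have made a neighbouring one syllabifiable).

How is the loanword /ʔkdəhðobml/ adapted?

kdəhðob

Substitution: /ʔ/ → /θ/, giving /θkdəhðobml/.
The consonants /θ/, /m/, /l/ cannot be parsed into a legal (C)(C)V(C) syllable (at most one coda consonant is licensed; onsets may contain at most 2 consonants).
Each unlicensed consonant is deleted: /θ/, /m/, /l/.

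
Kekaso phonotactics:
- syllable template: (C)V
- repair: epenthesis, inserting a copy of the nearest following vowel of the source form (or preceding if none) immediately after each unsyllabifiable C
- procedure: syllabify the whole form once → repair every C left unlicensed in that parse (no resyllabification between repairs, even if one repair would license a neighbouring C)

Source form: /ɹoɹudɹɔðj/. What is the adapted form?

ɹoɹudɔɹɔðɔjɔ

The consonants /d/, /ð/, /j/ cannot be parsed into a legal (C)V syllable (no codas are permitted; onsets are limited to one consonant).
Epenthesis after each stranded consonant: /d/ → /dɔ/, /ð/ → /ðɔ/, /j/ → /jɔ/.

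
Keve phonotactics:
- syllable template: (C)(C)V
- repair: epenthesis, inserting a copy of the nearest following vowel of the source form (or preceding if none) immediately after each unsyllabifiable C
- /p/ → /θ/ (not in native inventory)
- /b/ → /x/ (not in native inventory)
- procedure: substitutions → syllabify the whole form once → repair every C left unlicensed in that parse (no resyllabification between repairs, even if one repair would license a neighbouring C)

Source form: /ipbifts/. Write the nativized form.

Substitution: /p/ → /θ/, /b/ → /x/, giving /iθxifts/.
Under (C)(C)V, the unsyllabifiable consonants are /f/, /t/, /s/ (no codas are permitted; onsets may contain at most 2 consonants).
Inserting the epenthetic vowel yields /f/ → /fi/, /t/ → /ti/, /s/ → /si/.

iθxifitisi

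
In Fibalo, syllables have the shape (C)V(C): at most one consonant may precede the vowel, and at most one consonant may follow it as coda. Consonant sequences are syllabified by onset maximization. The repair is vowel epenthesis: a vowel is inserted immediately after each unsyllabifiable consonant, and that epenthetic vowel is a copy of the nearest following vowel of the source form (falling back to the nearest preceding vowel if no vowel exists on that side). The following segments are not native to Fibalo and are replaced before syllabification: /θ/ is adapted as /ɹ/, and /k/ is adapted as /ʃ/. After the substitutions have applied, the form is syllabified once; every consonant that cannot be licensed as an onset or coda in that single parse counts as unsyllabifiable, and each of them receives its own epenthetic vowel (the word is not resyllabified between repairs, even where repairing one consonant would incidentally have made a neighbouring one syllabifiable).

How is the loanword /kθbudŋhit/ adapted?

ʃuɹubudŋihit

Substitution: /k/ → /ʃ/, /θ/ → /ɹ/, giving /ʃɹbudŋhit/.
Under (C)V(C), the unsyllabifiable consonants are /ʃ/, /ɹ/, /ŋ/ (at most one coda consonant is licensed; onsets are limited to one consonant).
Inserting the epenthetic vowel yields /ʃ/ → /ʃu/, /ɹ/ → /ɹu/, /ŋ/ → /ŋi/.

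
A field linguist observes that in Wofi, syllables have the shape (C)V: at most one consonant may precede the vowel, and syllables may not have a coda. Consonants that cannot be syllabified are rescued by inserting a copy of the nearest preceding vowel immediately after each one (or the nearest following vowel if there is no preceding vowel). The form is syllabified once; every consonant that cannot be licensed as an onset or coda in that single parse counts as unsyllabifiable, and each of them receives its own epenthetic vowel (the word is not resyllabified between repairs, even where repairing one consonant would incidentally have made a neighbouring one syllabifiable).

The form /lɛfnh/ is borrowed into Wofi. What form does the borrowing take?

The consonants /f/, /n/, /h/ cannot be parsed into a legal (C)V syllable (no codas are permitted; onsets are limited to one consonant).
Each unlicensed consonant becomes the onset of a new syllable: /f/ → /fɛ/, /n/ → /nɛ/, /h/ → /hɛ/.

lɛfɛnɛhɛ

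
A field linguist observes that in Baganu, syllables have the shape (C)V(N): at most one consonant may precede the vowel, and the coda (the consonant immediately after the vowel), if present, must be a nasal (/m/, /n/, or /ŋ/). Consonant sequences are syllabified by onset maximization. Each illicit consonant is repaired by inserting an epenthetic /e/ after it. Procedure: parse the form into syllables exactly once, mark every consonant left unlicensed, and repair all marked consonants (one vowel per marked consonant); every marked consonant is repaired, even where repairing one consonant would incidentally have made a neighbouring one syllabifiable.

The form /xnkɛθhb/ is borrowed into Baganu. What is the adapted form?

The consonants /x/, /n/, /θ/, /h/, /b/ cannot be parsed into a legal (C)V(N) syllable (only a nasal (/m/, /n/, or /ŋ/) is licensed in coda position; onsets are limited to one consonant).
Inserting the epenthetic vowel yields /x/ → /xe/, /n/ → /ne/, /θ/ → /θe/, /h/ → /he/, /b/ → /be/.

xenekɛθehebe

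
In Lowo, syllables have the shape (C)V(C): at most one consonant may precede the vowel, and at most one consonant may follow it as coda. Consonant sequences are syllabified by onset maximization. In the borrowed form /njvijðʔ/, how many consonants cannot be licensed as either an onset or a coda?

Syllabifying with onset maximization leaves /n/, /j/, /ð/, /ʔ/ stranded (at most one coda consonant is licensed; onsets are limited to one consonant).

4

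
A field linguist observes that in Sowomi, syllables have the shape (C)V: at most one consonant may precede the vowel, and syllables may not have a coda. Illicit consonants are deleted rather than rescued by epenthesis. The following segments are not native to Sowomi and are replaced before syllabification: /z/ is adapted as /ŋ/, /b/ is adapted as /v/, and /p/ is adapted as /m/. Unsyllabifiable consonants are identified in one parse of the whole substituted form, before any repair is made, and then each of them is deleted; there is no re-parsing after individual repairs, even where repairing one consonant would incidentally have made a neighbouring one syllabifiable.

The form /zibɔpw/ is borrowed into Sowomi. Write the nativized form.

ŋivɔ

Substitution: /z/ → /ŋ/, /b/ → /v/, /p/ → /m/, giving /ŋivɔmw/.
The consonants /m/, /w/ cannot be parsed into a legal (C)V syllable (no codas are permitted; onsets are limited to one consonant).
Each unlicensed consonant is deleted: /m/, /w/.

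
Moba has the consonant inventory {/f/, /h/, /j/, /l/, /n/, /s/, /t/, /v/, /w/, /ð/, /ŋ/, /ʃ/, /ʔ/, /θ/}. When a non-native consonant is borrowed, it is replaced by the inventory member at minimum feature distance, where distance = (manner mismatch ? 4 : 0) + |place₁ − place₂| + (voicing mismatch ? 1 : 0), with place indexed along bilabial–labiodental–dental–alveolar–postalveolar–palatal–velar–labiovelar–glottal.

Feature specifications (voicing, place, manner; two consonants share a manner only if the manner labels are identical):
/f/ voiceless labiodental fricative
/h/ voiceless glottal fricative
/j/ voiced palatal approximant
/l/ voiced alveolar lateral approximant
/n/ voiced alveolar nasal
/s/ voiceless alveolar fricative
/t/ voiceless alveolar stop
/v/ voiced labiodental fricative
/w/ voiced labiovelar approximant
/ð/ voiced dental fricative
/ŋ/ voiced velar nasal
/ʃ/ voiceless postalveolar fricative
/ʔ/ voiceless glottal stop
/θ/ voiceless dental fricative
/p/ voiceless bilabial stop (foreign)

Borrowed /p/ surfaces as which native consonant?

/t/ is closest: same manner (stop), place distance 3 (bilabial→alveolar), same voicing; total 3. Next closest is /f/ at distance 5.

t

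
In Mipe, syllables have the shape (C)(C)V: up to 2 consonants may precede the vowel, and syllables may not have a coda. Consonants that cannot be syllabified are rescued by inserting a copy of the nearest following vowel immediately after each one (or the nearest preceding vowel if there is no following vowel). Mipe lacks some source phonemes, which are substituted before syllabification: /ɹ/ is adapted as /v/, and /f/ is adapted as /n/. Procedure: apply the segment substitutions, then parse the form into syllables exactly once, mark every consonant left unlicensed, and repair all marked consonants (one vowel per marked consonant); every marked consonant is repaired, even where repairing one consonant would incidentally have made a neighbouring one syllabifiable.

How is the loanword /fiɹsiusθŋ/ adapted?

nivsiusuθuŋu

Substitution: /f/ → /n/, /ɹ/ → /v/, giving /nivsiusθŋ/.
The consonants /s/, /θ/, /ŋ/ cannot be parsed into a legal (C)(C)V syllable (no codas are permitted; onsets may contain at most 2 consonants).
Epenthesis after each stranded consonant: /s/ → /su/, /θ/ → /θu/, /ŋ/ → /ŋu/.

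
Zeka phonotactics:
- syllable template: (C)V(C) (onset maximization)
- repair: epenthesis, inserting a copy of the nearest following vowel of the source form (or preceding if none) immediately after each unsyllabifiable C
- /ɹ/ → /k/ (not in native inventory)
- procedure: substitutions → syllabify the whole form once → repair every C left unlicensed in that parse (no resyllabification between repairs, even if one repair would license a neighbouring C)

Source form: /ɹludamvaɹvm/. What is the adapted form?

kuludamvakvama

Substitution: /ɹ/ → /k/, giving /kludamvakvm/.
Syllabifying with onset maximization leaves /k/, /v/, /m/ stranded (at most one coda consonant is licensed; onsets are limited to one consonant).
Each unlicensed consonant becomes the onset of a new syllable: /k/ → /ku/, /v/ → /va/, /m/ → /ma/.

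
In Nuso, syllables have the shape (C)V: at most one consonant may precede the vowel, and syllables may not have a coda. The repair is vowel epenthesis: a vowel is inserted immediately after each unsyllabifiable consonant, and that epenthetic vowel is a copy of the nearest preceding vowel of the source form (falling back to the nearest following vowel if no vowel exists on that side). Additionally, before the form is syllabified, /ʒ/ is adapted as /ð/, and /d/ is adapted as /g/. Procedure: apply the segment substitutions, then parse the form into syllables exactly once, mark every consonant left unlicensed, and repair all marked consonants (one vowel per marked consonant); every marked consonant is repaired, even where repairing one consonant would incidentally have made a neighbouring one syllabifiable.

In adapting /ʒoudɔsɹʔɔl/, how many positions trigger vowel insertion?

3

After substitution the input is /ðougɔsɹʔɔl/.
The unsyllabifiable consonants are /s/, /ɹ/, /l/; each receives one epenthetic vowel.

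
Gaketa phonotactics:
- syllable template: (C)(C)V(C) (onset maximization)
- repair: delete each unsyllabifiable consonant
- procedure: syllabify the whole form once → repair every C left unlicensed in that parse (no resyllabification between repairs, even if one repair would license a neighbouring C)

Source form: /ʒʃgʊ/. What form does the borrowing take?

Syllabifying with onset maximization leaves /ʒ/ stranded (at most one coda consonant is licensed; onsets may contain at most 2 consonants).
Deleting the stranded consonants removes /ʒ/.

ʃgʊ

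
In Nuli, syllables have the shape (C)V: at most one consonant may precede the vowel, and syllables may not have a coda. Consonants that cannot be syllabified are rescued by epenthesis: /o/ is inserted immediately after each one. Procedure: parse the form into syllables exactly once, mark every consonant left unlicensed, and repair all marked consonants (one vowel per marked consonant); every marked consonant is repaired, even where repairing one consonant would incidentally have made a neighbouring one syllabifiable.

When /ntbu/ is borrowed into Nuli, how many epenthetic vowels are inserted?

2

The unsyllabifiable consonants are /n/, /t/; each receives one epenthetic vowel.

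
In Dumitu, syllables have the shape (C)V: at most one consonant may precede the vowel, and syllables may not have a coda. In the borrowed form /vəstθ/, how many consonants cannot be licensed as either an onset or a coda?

3

Under (C)V, the unsyllabifiable consonants are /s/, /t/, /θ/ (no codas are permitted; onsets are limited to one consonant).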